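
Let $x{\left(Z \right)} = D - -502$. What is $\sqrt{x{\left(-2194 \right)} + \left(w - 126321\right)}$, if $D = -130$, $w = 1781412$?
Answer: $\sqrt{1655463} \approx 1286.6$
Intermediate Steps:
$x{\left(Z \right)} = 372$ ($x{\left(Z \right)} = -130 - -502 = -130 + 502 = 372$)
$\sqrt{x{\left(-2194 \right)} + \left(w - 126321\right)} = \sqrt{372 + \left(1781412 - 126321\right)} = \sqrt{372 + 1655091} = \sqrt{1655463}$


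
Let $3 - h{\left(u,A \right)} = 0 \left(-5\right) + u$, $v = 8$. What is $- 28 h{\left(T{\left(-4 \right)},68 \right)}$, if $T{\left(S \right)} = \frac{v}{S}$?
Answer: $-140$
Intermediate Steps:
$T{\left(S \right)} = \frac{8}{S}$
$h{\left(u,A \right)} = 3 - u$ ($h{\left(u,A \right)} = 3 - \left(0 \left(-5\right) + u\right) = 3 - \left(0 + u\right) = 3 - u$)
$- 28 h{\left(T{\left(-4 \right)},68 \right)} = - 28 \left(3 - \frac{8}{-4}\right) = - 28 \left(3 - 8 \left(- \frac{1}{4}\right)\right) = - 28 \left(3 - -2\right) = - 28 \left(3 + 2\right) = \left(-28\right) 5 = -140$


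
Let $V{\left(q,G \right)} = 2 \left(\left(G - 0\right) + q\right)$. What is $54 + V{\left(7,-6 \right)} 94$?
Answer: $242$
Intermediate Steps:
$V{\left(q,G \right)} = 2 G + 2 q$ ($V{\left(q,G \right)} = 2 \left(\left(G + 0\right) + q\right) = 2 \left(G + q\right) = 2 G + 2 q$)
$54 + V{\left(7,-6 \right)} 94 = 54 + \left(2 \left(-6\right) + 2 \cdot 7\right) 94 = 54 + \left(-12 + 14\right) 94 = 54 + 2 \cdot 94 = 54 + 188 = 242$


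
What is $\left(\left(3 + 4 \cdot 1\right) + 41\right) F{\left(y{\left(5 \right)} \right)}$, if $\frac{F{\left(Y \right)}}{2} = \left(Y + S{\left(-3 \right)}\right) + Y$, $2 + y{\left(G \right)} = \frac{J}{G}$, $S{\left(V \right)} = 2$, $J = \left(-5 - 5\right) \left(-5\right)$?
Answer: $1728$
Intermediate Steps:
$J = 50$ ($J = \left(-10\right) \left(-5\right) = 50$)
$y{\left(G \right)} = -2 + \frac{50}{G}$
$F{\left(Y \right)} = 4 + 4 Y$ ($F{\left(Y \right)} = 2 \left(\left(Y + 2\right) + Y\right) = 2 \left(\left(2 + Y\right) + Y\right) = 2 \left(2 + 2 Y\right) = 4 + 4 Y$)
$\left(\left(3 + 4 \cdot 1\right) + 41\right) F{\left(y{\left(5 \right)} \right)} = \left(\left(3 + 4 \cdot 1\right) + 41\right) \left(4 + 4 \left(-2 + \frac{50}{5}\right)\right) = \left(\left(3 + 4\right) + 41\right) \left(4 + 4 \left(-2 + 50 \cdot \frac{1}{5}\right)\right) = \left(7 + 41\right) \left(4 + 4 \left(-2 + 10\right)\right) = 48 \left(4 + 4 \cdot 8\right) = 48 \left(4 + 32\right) = 48 \cdot 36 = 1728$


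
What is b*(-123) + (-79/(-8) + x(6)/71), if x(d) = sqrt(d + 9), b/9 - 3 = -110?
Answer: 947671/8 + sqrt(15)/71 ≈ 1.1846e+5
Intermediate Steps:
b = -963 (b = 27 + 9*(-110) = 27 - 990 = -963)
x(d) = sqrt(9 + d)
b*(-123) + (-79/(-8) + x(6)/71) = -963*(-123) + (-79/(-8) + sqrt(9 + 6)/71) = 118449 + (-79*(-1/8) + sqrt(15)*(1/71)) = 118449 + (79/8 + sqrt(15)/71) = 947671/8 + sqrt(15)/71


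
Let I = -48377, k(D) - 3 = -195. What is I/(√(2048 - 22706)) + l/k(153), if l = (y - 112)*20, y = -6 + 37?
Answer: 135/16 + 48377*I*√20658/20658 ≈ 8.4375 + 336.58*I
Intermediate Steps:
y = 31
k(D) = -192 (k(D) = 3 - 195 = -192)
l = -1620 (l = (31 - 112)*20 = -81*20 = -1620)
I/(√(2048 - 22706)) + l/k(153) = -48377/√(2048 - 22706) - 1620/(-192) = -48377*(-I*√20658/20658) - 1620*(-1/192) = -48377*(-I*√20658/20658) + 135/16 = -(-48377)*I*√20658/20658 + 135/16 = 48377*I*√20658/20658 + 135/16 = 135/16 + 48377*I*√20658/20658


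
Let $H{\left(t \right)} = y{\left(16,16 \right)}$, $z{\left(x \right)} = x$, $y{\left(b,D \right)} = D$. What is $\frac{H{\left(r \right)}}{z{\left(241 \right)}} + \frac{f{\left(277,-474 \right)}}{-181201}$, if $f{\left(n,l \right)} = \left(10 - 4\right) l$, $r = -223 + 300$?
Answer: $\frac{3584620}{43669441} \approx 0.082085$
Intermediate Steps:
$r = 77$
$H{\left(t \right)} = 16$
$f{\left(n,l \right)} = 6 l$
$\frac{H{\left(r \right)}}{z{\left(241 \right)}} + \frac{f{\left(277,-474 \right)}}{-181201} = \frac{16}{241} + \frac{6 \left(-474\right)}{-181201} = 16 \cdot \frac{1}{241} - - \frac{2844}{181201} = \frac{16}{241} + \frac{2844}{181201} = \frac{3584620}{43669441}$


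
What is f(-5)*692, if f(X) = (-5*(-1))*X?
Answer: -17300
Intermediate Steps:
f(X) = 5*X
f(-5)*692 = (5*(-5))*692 = -25*692 = -17300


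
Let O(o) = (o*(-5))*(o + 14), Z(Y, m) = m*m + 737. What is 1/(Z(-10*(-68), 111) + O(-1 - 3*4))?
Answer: 1/13123 ≈ 7.6202e-5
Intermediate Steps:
Z(Y, m) = 737 + m**2 (Z(Y, m) = m**2 + 737 = 737 + m**2)
O(o) = -5*o*(14 + o) (O(o) = (-5*o)*(14 + o) = -5*o*(14 + o))
1/(Z(-10*(-68), 111) + O(-1 - 3*4)) = 1/((737 + 111**2) - 5*(-1 - 3*4)*(14 + (-1 - 3*4))) = 1/((737 + 12321) - 5*(-1 - 12)*(14 + (-1 - 12))) = 1/(13058 - 5*(-13)*(14 - 13)) = 1/(13058 - 5*(-13)*1) = 1/(13058 + 65) = 1/13123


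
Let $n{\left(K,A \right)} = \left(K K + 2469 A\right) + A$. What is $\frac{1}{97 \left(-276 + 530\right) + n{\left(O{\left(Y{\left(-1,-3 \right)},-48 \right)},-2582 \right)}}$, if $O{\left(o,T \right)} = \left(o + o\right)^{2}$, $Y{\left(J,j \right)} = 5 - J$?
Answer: $- \frac{1}{6332166} \approx -1.5792 \cdot 10^{-7}$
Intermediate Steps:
$O{\left(o,T \right)} = 4 o^{2}$ ($O{\left(o,T \right)} = \left(2 o\right)^{2} = 4 o^{2}$)
$n{\left(K,A \right)} = K^{2} + 2470 A$ ($n{\left(K,A \right)} = \left(K^{2} + 2469 A\right) + A = K^{2} + 2470 A$)
$\frac{1}{97 \left(-276 + 530\right) + n{\left(O{\left(Y{\left(-1,-3 \right)},-48 \right)},-2582 \right)}} = \frac{1}{97 \left(-276 + 530\right) + \left(\left(4 \left(5 - -1\right)^{2}\right)^{2} + 2470 \left(-2582\right)\right)} = \frac{1}{97 \cdot 254 - \left(6377540 - \left(4 \left(5 + 1\right)^{2}\right)^{2}\right)} = \frac{1}{24638 - \left(6377540 - \left(4 \cdot 6^{2}\right)^{2}\right)} = \frac{1}{24638 - \left(6377540 - \left(4 \cdot 36\right)^{2}\right)} = \frac{1}{24638 - \left(6377540 - 144^{2}\right)} = \frac{1}{24638 + \left(20736 - 6377540\right)} = \frac{1}{24638 - 6356804} = \frac{1}{-6332166} = - \frac{1}{6332166}$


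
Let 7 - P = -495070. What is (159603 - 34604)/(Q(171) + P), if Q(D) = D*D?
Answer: 124999/524318 ≈ 0.23840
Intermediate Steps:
P = 495077 (P = 7 - 1*(-495070) = 7 + 495070 = 495077)
Q(D) = D²
(159603 - 34604)/(Q(171) + P) = (159603 - 34604)/(171² + 495077) = 124999/(29241 + 495077) = 124999/524318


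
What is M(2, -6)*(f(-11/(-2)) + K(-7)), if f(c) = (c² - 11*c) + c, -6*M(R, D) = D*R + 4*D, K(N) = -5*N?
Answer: 123/2 ≈ 61.500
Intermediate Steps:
M(R, D) = -2*D/3 - D*R/6 (M(R, D) = -(D*R + 4*D)/6 = -(4*D + D*R)/6 = -2*D/3 - D*R/6)
f(c) = c² - 10*c
M(2, -6)*(f(-11/(-2)) + K(-7)) = (-⅙*(-6)*(4 + 2))*((-11/(-2))*(-10 - 11/(-2)) - 5*(-7)) = (-⅙*(-6)*6)*((-11*(-½))*(-10 - 11*(-½)) + 35) = 6*(11*(-10 + 11/2)/2 + 35) = 6*((11/2)*(-9/2) + 35) = 6*(-99/4 + 35) = 6*(41/4) = 123/2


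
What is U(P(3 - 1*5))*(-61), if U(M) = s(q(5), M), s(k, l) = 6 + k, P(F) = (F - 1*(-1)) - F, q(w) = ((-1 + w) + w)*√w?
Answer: -366 - 549*√5 ≈ -1593.6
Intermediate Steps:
q(w) = √w*(-1 + 2*w) (q(w) = (-1 + 2*w)*√w = √w*(-1 + 2*w))
P(F) = 1 (P(F) = (F + 1) - F = (1 + F) - F = 1)
U(M) = 6 + 9*√5 (U(M) = 6 + √5*(-1 + 2*5) = 6 + √5*(-1 + 10) = 6 + √5*9 = 6 + 9*√5)
U(P(3 - 1*5))*(-61) = (6 + 9*√5)*(-61) = -366 - 549*√5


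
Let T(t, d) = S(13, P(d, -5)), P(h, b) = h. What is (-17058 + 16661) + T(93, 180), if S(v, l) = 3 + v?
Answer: -381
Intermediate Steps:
T(t, d) = 16 (T(t, d) = 3 + 13 = 16)
(-17058 + 16661) + T(93, 180) = (-17058 + 16661) + 16 = -397 + 16 = -381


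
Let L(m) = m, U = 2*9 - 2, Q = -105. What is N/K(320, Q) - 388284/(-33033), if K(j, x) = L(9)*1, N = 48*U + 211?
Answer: 918817/7623 ≈ 120.53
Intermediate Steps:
U = 16 (U = 18 - 2 = 16)
N = 979 (N = 48*16 + 211 = 768 + 211 = 979)
K(j, x) = 9 (K(j, x) = 9*1 = 9)
N/K(320, Q) - 388284/(-33033) = 979/9 - 388284/(-33033) = 979*(⅑) - 388284*(-1/33033) = 979/9 + 9956/847 = 918817/7623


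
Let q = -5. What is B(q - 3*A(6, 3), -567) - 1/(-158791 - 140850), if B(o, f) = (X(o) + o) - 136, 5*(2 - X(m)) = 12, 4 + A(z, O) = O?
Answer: -207351567/1498205 ≈ -138.40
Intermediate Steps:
A(z, O) = -4 + O
X(m) = -⅖ (X(m) = 2 - ⅕*12 = 2 - 12/5 = -⅖)
B(o, f) = -682/5 + o (B(o, f) = (-⅖ + o) - 136 = -682/5 + o)
B(q - 3*A(6, 3), -567) - 1/(-158791 - 140850) = (-682/5 + (-5 - 3*(-4 + 3))) - 1/(-158791 - 140850) = (-682/5 + (-5 - 3*(-1))) - 1/(-299641) = (-682/5 + (-5 + 3)) - 1*(-1/299641) = (-682/5 - 2) + 1/299641 = -692/5 + 1/299641 = -207351567/1498205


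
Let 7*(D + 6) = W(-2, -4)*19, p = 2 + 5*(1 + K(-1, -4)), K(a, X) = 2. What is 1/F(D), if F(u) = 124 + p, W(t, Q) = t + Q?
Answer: 1/141 ≈ 0.0070922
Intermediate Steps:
p = 17 (p = 2 + 5*(1 + 2) = 2 + 5*3 = 2 + 15 = 17)
W(t, Q) = Q + t
D = -156/7 (D = -6 + ((-4 - 2)*19)/7 = -6 + (-6*19)/7 = -6 + (⅐)*(-114) = -6 - 114/7 = -156/7 ≈ -22.286)
F(u) = 141 (F(u) = 124 + 17 = 141)
1/F(D) = 1/141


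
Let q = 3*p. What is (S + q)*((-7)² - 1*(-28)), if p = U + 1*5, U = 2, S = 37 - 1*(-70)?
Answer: 9856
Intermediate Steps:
S = 107 (S = 37 + 70 = 107)
p = 7 (p = 2 + 1*5 = 2 + 5 = 7)
q = 21 (q = 3*7 = 21)
(S + q)*((-7)² - 1*(-28)) = (107 + 21)*((-7)² - 1*(-28)) = 128*(49 + 28) = 128*77 = 9856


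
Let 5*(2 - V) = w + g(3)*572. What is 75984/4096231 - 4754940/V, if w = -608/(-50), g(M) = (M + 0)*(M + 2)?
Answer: 405780480260606/146477124329 ≈ 2770.3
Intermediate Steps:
g(M) = M*(2 + M)
w = 304/25 (w = -608*(-1/50) = 304/25 ≈ 12.160)
V = -214554/125 (V = 2 - (304/25 + (3*(2 + 3))*572)/5 = 2 - (304/25 + (3*5)*572)/5 = 2 - (304/25 + 15*572)/5 = 2 - (304/25 + 8580)/5 = 2 - 1/5*214804/25 = 2 - 214804/125 = -214554/125 ≈ -1716.4)
75984/4096231 - 4754940/V = 75984/4096231 - 4754940/(-214554/125) = 75984*(1/4096231) - 4754940*(-125/214554) = 75984/4096231 + 99061250/35759 = 405780480260606/146477124329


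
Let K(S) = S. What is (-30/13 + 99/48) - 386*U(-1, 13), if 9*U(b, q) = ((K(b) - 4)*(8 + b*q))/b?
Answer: 2006741/1872 ≈ 1072.0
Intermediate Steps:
U(b, q) = (-4 + b)*(8 + b*q)/(9*b) (U(b, q) = (((b - 4)*(8 + b*q))/b)/9 = (((-4 + b)*(8 + b*q))/b)/9 = ((-4 + b)*(8 + b*q)/b)/9 = (-4 + b)*(8 + b*q)/(9*b))
(-30/13 + 99/48) - 386*U(-1, 13) = (-30/13 + 99/48) - 386*(-32 + 8*(-1) - 1*13*(-4 - 1))/(9*(-1)) = (-30*1/13 + 99*(1/48)) - 386*(-1)*(-32 - 8 - 1*13*(-5))/9 = (-30/13 + 33/16) - 386*(-1)*(-32 - 8 + 65)/9 = -51/208 - 386*(-1)*25/9 = -51/208 - 386*(-25/9) = -51/208 + 9650/9 = 2006741/1872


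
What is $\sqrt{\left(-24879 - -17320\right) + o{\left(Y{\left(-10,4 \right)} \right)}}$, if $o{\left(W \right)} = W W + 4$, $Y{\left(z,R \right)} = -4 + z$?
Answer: $i \sqrt{7359} \approx 85.785 i$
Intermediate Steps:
$o{\left(W \right)} = 4 + W^{2}$ ($o{\left(W \right)} = W^{2} + 4 = 4 + W^{2}$)
$\sqrt{\left(-24879 - -17320\right) + o{\left(Y{\left(-10,4 \right)} \right)}} = \sqrt{\left(-24879 - -17320\right) + \left(4 + \left(-4 - 10\right)^{2}\right)} = \sqrt{\left(-24879 + 17320\right) + \left(4 + \left(-14\right)^{2}\right)} = \sqrt{-7559 + \left(4 + 196\right)} = \sqrt{-7559 + 200} = \sqrt{-7359} = i \sqrt{7359}$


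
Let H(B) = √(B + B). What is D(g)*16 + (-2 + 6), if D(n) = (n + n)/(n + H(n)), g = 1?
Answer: -28 + 32*√2 ≈ 17.255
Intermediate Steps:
H(B) = √2*√B (H(B) = √(2*B) = √2*√B)
D(n) = 2*n/(n + √2*√n) (D(n) = (n + n)/(n + √2*√n) = (2*n)/(n + √2*√n) = 2*n/(n + √2*√n))
D(g)*16 + (-2 + 6) = (2*1/(1 + √2*√1))*16 + (-2 + 6) = (2*1/(1 + √2*1))*16 + 4 = (2*1/(1 + √2))*16 + 4 = (2/(1 + √2))*16 + 4 = 32/(1 + √2) + 4 = 4 + 32/(1 + √2)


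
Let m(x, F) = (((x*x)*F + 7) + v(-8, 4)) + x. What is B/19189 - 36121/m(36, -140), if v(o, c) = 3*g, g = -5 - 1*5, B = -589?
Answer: 18911786/112303313 ≈ 0.16840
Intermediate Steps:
g = -10 (g = -5 - 5 = -10)
v(o, c) = -30 (v(o, c) = 3*(-10) = -30)
m(x, F) = -23 + x + F*x² (m(x, F) = (((x*x)*F + 7) - 30) + x = ((x²*F + 7) - 30) + x = ((F*x² + 7) - 30) + x = ((7 + F*x²) - 30) + x = (-23 + F*x²) + x = -23 + x + F*x²)
B/19189 - 36121/m(36, -140) = -589/19189 - 36121/(-23 + 36 - 140*36²) = -589*1/19189 - 36121/(-23 + 36 - 140*1296) = -19/619 - 36121/(-23 + 36 - 181440) = -19/619 - 36121/(-181427) = -19/619 - 36121*(-1/181427) = -19/619 + 36121/181427 = 18911786/112303313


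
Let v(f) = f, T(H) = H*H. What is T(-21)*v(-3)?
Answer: -1323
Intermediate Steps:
T(H) = H**2
T(-21)*v(-3) = (-21)**2*(-3) = 441*(-3) = -1323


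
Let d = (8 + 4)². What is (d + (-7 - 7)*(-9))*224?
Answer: 60480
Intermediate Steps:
d = 144 (d = 12² = 144)
(d + (-7 - 7)*(-9))*224 = (144 + (-7 - 7)*(-9))*224 = (144 - 14*(-9))*224 = (144 + 126)*224 = 270*224 = 60480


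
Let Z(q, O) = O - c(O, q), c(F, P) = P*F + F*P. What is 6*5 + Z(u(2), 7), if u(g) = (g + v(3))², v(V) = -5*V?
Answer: -2329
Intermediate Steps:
c(F, P) = 2*F*P (c(F, P) = F*P + F*P = 2*F*P)
u(g) = (-15 + g)² (u(g) = (g - 5*3)² = (g - 15)² = (-15 + g)²)
Z(q, O) = O - 2*O*q
6*5 + Z(u(2), 7) = 6*5 + 7*(1 - 2*(-15 + 2)²) = 30 + 7*(1 - 2*(-13)²) = 30 + 7*(1 - 2*169) = 30 + 7*(1 - 338) = 30 + 7*(-337) = 30 - 2359 = -2329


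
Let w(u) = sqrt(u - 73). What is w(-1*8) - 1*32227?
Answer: -32227 + 9*I ≈ -32227.0 + 9.0*I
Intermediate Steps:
w(u) = sqrt(-73 + u)
w(-1*8) - 1*32227 = sqrt(-73 - 1*8) - 1*32227 = sqrt(-73 - 8) - 32227 = sqrt(-81) - 32227 = 9*I - 32227 = -32227 + 9*I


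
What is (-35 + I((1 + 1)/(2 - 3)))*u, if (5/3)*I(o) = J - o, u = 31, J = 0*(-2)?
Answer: -5239/5 ≈ -1047.8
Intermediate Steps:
J = 0
I(o) = -3*o/5 (I(o) = 3*(0 - o)/5 = 3*(-o)/5 = -3*o/5)
(-35 + I((1 + 1)/(2 - 3)))*u = (-35 - 3*(1 + 1)/(5*(2 - 3)))*31 = (-35 - 6/(5*(-1)))*31 = (-35 - 6*(-1)/5)*31 = (-35 - ⅗*(-2))*31 = (-35 + 6/5)*31 = -169/5*31 = -5239/5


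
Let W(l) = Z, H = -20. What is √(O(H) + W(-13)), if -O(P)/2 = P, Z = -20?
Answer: 2*√5 ≈ 4.4721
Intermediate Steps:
O(P) = -2*P
W(l) = -20
√(O(H) + W(-13)) = √(-2*(-20) - 20) = √(40 - 20) = √20 = 2*√5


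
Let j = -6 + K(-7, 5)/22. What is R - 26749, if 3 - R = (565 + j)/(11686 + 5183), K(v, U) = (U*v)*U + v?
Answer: -4962967072/185559 ≈ -26746.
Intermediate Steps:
K(v, U) = v + v*U² (K(v, U) = v*U² + v = v + v*U²)
j = -157/11 (j = -6 - 7*(1 + 5²)/22 = -6 - 7*(1 + 25)*(1/22) = -6 - 7*26*(1/22) = -6 - 182*1/22 = -6 - 91/11 = -157/11 ≈ -14.273)
R = 550619/185559 (R = 3 - (565 - 157/11)/(11686 + 5183) = 3 - 6058/(11*16869) = 3 - 1*6058/185559 = 3 - 6058/185559 = 550619/185559 ≈ 2.9674)
R - 26749 = 550619/185559 - 26749 = -4962967072/185559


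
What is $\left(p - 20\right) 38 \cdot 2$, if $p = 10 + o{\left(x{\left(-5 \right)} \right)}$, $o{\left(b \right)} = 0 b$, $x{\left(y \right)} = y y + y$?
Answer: $-760$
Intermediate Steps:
$x{\left(y \right)} = y + y^{2}$ ($x{\left(y \right)} = y^{2} + y = y + y^{2}$)
$o{\left(b \right)} = 0$
$p = 10$ ($p = 10 + 0 = 10$)
$\left(p - 20\right) 38 \cdot 2 = \left(10 - 20\right) 38 \cdot 2 = \left(-10\right) 38 \cdot 2 = \left(-380\right) 2 = -760$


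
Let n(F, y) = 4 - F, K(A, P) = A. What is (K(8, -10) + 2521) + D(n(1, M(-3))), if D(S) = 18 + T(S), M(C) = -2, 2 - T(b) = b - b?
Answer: 2549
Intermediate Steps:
T(b) = 2 (T(b) = 2 - (b - b) = 2 - 1*0 = 2 + 0 = 2)
D(S) = 20 (D(S) = 18 + 2 = 20)
(K(8, -10) + 2521) + D(n(1, M(-3))) = (8 + 2521) + 20 = 2529 + 20 = 2549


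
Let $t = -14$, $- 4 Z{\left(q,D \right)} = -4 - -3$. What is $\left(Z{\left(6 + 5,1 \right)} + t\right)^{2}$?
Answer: $\frac{3025}{16} \approx 189.06$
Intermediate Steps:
$Z{\left(q,D \right)} = \frac{1}{4}$ ($Z{\left(q,D \right)} = - \frac{-4 - -3}{4} = - \frac{-4 + 3}{4} = \left(- \frac{1}{4}\right) \left(-1\right) = \frac{1}{4}$)
$\left(Z{\left(6 + 5,1 \right)} + t\right)^{2} = \left(\frac{1}{4} - 14\right)^{2} = \left(- \frac{55}{4}\right)^{2} = \frac{3025}{16}$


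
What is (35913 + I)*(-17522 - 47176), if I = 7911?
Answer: -2835325152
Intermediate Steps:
(35913 + I)*(-17522 - 47176) = (35913 + 7911)*(-17522 - 47176) = 43824*(-64698) = -2835325152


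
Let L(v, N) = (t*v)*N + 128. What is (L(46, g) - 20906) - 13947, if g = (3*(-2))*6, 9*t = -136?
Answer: -9701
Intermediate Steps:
t = -136/9 (t = (1/9)*(-136) = -136/9 ≈ -15.111)
g = -36 (g = -6*6 = -36)
L(v, N) = 128 - 136*N*v/9 (L(v, N) = (-136*v/9)*N + 128 = -136*N*v/9 + 128 = 128 - 136*N*v/9)
(L(46, g) - 20906) - 13947 = ((128 - 136/9*(-36)*46) - 20906) - 13947 = ((128 + 25024) - 20906) - 13947 = (25152 - 20906) - 13947 = 4246 - 13947 = -9701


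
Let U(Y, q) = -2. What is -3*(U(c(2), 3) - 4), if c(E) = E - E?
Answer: 18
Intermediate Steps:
c(E) = 0
-3*(U(c(2), 3) - 4) = -3*(-2 - 4) = -3*(-6) = 18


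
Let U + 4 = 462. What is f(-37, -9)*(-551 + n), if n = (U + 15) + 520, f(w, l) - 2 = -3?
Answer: -442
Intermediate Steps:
U = 458 (U = -4 + 462 = 458)
f(w, l) = -1 (f(w, l) = 2 - 3 = -1)
n = 993 (n = (458 + 15) + 520 = 473 + 520 = 993)
f(-37, -9)*(-551 + n) = -(-551 + 993) = -1*442 = -442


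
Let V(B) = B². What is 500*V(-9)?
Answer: 40500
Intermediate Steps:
500*V(-9) = 500*(-9)² = 500*81 = 40500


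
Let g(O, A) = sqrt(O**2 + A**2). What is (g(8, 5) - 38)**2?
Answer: (38 - sqrt(89))**2 ≈ 816.02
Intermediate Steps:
g(O, A) = sqrt(A**2 + O**2)
(g(8, 5) - 38)**2 = (sqrt(5**2 + 8**2) - 38)**2 = (sqrt(25 + 64) - 38)**2 = (sqrt(89) - 38)**2 = (-38 + sqrt(89))**2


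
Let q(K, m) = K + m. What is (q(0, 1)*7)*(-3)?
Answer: -21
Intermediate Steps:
(q(0, 1)*7)*(-3) = ((0 + 1)*7)*(-3) = (1*7)*(-3) = 7*(-3) = -21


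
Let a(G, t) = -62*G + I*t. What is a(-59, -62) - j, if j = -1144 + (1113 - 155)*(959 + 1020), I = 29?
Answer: -1892878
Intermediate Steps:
a(G, t) = -62*G + 29*t
j = 1894738 (j = -1144 + 958*1979 = -1144 + 1895882 = 1894738)
a(-59, -62) - j = (-62*(-59) + 29*(-62)) - 1*1894738 = (3658 - 1798) - 1894738 = 1860 - 1894738 = -1892878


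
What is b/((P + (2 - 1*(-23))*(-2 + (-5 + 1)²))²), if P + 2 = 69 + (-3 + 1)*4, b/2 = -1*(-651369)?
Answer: 1302738/167281 ≈ 7.7877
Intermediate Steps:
b = 1302738 (b = 2*(-1*(-651369)) = 2*651369 = 1302738)
P = 59 (P = -2 + (69 + (-3 + 1)*4) = -2 + (69 - 2*4) = -2 + (69 - 8) = -2 + 61 = 59)
b/((P + (2 - 1*(-23))*(-2 + (-5 + 1)²))²) = 1302738/((59 + (2 - 1*(-23))*(-2 + (-5 + 1)²))²) = 1302738/((59 + (2 + 23)*(-2 + (-4)²))²) = 1302738/((59 + 25*(-2 + 16))²) = 1302738/((59 + 25*14)²) = 1302738/((59 + 350)²) = 1302738/(409²) = 1302738/167281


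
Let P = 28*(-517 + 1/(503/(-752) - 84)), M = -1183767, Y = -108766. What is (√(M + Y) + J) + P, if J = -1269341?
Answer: -81741933263/63671 + I*√1292533 ≈ -1.2838e+6 + 1136.9*I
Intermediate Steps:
P = -921722452/63671 (P = 28*(-517 + 1/(503*(-1/752) - 84)) = 28*(-517 + 1/(-503/752 - 84)) = 28*(-517 + 1/(-63671/752)) = 28*(-517 - 752/63671) = 28*(-32918659/63671) = -921722452/63671 ≈ -14476.)
(√(M + Y) + J) + P = (√(-1183767 - 108766) - 1269341) - 921722452/63671 = (√(-1292533) - 1269341) - 921722452/63671 = (I*√1292533 - 1269341) - 921722452/63671 = (-1269341 + I*√1292533) - 921722452/63671 = -81741933263/63671 + I*√1292533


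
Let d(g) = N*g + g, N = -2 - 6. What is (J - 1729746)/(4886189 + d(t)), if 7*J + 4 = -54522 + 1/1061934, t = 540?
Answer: -12916035634631/36293572833042 ≈ -0.35588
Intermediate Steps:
N = -8
d(g) = -7*g (d(g) = -8*g + g = -7*g)
J = -57903013283/7433538 (J = -4/7 + (-54522 + 1/1061934)/7 = -4/7 + (⅐)*(-57898765547/1061934) = -4/7 - 8271252221/1061934 = -57903013283/7433538 ≈ -7789.4)
(J - 1729746)/(4886189 + d(t)) = (-57903013283/7433538 - 1729746)/(4886189 - 7*540) = -12916035634631/(7433538*(4886189 - 3780)) = -12916035634631/7433538/4882409 = -12916035634631/7433538*1/4882409 = -12916035634631/36293572833042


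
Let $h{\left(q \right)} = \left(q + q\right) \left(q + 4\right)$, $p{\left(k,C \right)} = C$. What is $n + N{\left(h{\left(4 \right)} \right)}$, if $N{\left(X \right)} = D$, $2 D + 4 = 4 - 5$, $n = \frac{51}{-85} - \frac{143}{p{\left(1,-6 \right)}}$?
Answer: $\frac{311}{15} \approx 20.733$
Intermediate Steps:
$n = \frac{697}{30}$ ($n = \frac{51}{-85} - \frac{143}{-6} = 51 \left(- \frac{1}{85}\right) - - \frac{143}{6} = - \frac{3}{5} + \frac{143}{6} = \frac{697}{30} \approx 23.233$)
$D = - \frac{5}{2}$ ($D = -2 + \frac{4 - 5}{2} = -2 + \frac{1}{2} \left(-1\right) = -2 - \frac{1}{2} = - \frac{5}{2} \approx -2.5$)
$h{\left(q \right)} = 2 q \left(4 + q\right)$
$N{\left(X \right)} = - \frac{5}{2}$
$n + N{\left(h{\left(4 \right)} \right)} = \frac{697}{30} - \frac{5}{2} = \frac{311}{15}$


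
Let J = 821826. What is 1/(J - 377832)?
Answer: 1/443994 ≈ 2.2523e-6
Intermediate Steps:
1/(J - 377832) = 1/(821826 - 377832) = 1/443994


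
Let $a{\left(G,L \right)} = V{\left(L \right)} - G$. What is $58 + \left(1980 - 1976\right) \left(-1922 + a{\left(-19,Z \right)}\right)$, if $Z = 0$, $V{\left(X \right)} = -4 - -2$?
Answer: $-7562$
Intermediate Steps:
$V{\left(X \right)} = -2$ ($V{\left(X \right)} = -4 + 2 = -2$)
$a{\left(G,L \right)} = -2 - G$
$58 + \left(1980 - 1976\right) \left(-1922 + a{\left(-19,Z \right)}\right) = 58 + \left(1980 - 1976\right) \left(-1922 - -17\right) = 58 + 4 \left(-1922 + \left(-2 + 19\right)\right) = 58 + 4 \left(-1922 + 17\right) = 58 + 4 \left(-1905\right) = 58 - 7620 = -7562$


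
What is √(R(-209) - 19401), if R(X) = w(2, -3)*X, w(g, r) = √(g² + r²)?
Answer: √(-19401 - 209*√13) ≈ 141.97*I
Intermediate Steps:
R(X) = X*√13 (R(X) = √(2² + (-3)²)*X = √(4 + 9)*X = √13*X = X*√13)
√(R(-209) - 19401) = √(-209*√13 - 19401) = √(-19401 - 209*√13)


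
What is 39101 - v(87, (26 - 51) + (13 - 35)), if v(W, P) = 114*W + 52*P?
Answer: 31627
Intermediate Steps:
v(W, P) = 52*P + 114*W
39101 - v(87, (26 - 51) + (13 - 35)) = 39101 - (52*((26 - 51) + (13 - 35)) + 114*87) = 39101 - (52*(-25 - 22) + 9918) = 39101 - (52*(-47) + 9918) = 39101 - (-2444 + 9918) = 39101 - 1*7474 = 39101 - 7474 = 31627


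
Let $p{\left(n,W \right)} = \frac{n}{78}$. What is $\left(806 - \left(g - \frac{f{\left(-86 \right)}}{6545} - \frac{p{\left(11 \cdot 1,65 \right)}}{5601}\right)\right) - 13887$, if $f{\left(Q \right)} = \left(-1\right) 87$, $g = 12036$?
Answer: $- \frac{71818746568061}{2859366510} \approx -25117.0$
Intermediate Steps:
$p{\left(n,W \right)} = \frac{n}{78}$ ($p{\left(n,W \right)} = n \frac{1}{78} = \frac{n}{78}$)
$f{\left(Q \right)} = -87$
$\left(806 - \left(g - \frac{f{\left(-86 \right)}}{6545} - \frac{p{\left(11 \cdot 1,65 \right)}}{5601}\right)\right) - 13887 = \left(806 - \left(\frac{78775707}{6545} - \frac{\frac{1}{78} \cdot 11 \cdot 1}{5601}\right)\right) - 13887 = \left(806 - \left(\frac{78775707}{6545} - \frac{1}{78} \cdot 11 \cdot \frac{1}{5601}\right)\right) - 13887 = \left(806 + \left(\left(- \frac{87}{6545} + \frac{11}{78} \cdot \frac{1}{5601}\right) - 12036\right)\right) - 13887 = \left(806 + \left(\left(- \frac{87}{6545} + \frac{11}{436878}\right) - 12036\right)\right) - 13887 = \left(806 - \frac{34415373250751}{2859366510}\right) - 13887 = - \frac{32110723843691}{2859366510} - 13887 = - \frac{71818746568061}{2859366510}$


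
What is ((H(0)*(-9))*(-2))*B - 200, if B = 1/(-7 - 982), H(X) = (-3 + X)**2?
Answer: -197962/989 ≈ -200.16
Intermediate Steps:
B = -1/989 (B = 1/(-989) = -1/989 ≈ -0.0010111)
((H(0)*(-9))*(-2))*B - 200 = (((-3 + 0)**2*(-9))*(-2))*(-1/989) - 200 = (((-3)**2*(-9))*(-2))*(-1/989) - 200 = ((9*(-9))*(-2))*(-1/989) - 200 = -81*(-2)*(-1/989) - 200 = 162*(-1/989) - 200 = -162/989 - 200 = -197962/989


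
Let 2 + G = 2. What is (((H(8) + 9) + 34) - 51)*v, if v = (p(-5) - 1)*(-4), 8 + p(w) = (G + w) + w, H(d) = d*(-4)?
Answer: -3040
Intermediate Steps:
G = 0 (G = -2 + 2 = 0)
H(d) = -4*d
p(w) = -8 + 2*w (p(w) = -8 + ((0 + w) + w) = -8 + (w + w) = -8 + 2*w)
v = 76 (v = ((-8 + 2*(-5)) - 1)*(-4) = ((-8 - 10) - 1)*(-4) = (-18 - 1)*(-4) = -19*(-4) = 76)
(((H(8) + 9) + 34) - 51)*v = (((-4*8 + 9) + 34) - 51)*76 = (((-32 + 9) + 34) - 51)*76 = ((-23 + 34) - 51)*76 = (11 - 51)*76 = -40*76 = -3040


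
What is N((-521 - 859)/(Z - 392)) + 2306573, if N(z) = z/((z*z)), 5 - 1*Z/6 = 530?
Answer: 69197267/30 ≈ 2.3066e+6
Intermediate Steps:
Z = -3150 (Z = 30 - 6*530 = 30 - 3180 = -3150)
N(z) = 1/z (N(z) = z/(z²) = z/z² = 1/z)
N((-521 - 859)/(Z - 392)) + 2306573 = 1/((-521 - 859)/(-3150 - 392)) + 2306573 = 1/(-1380/(-3542)) + 2306573 = 1/(-1380*(-1/3542)) + 2306573 = 1/(30/77) + 2306573 = 77/30 + 2306573 = 69197267/30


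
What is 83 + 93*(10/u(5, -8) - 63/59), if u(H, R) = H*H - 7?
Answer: 6259/177 ≈ 35.362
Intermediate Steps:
u(H, R) = -7 + H² (u(H, R) = H² - 7 = -7 + H²)
83 + 93*(10/u(5, -8) - 63/59) = 83 + 93*(10/(-7 + 5²) - 63/59) = 83 + 93*(10/(-7 + 25) - 63*1/59) = 83 + 93*(10/18 - 63/59) = 83 + 93*(10*(1/18) - 63/59) = 83 + 93*(5/9 - 63/59) = 83 + 93*(-272/531) = 83 - 8432/177 = 6259/177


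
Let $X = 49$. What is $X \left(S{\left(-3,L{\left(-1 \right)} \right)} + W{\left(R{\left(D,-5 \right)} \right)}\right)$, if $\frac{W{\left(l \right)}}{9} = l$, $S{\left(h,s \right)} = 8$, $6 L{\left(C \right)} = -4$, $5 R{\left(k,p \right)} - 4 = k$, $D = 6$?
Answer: $1274$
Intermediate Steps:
$R{\left(k,p \right)} = \frac{4}{5} + \frac{k}{5}$
$L{\left(C \right)} = - \frac{2}{3}$ ($L{\left(C \right)} = \frac{1}{6} \left(-4\right) = - \frac{2}{3}$)
$W{\left(l \right)} = 9 l$
$X \left(S{\left(-3,L{\left(-1 \right)} \right)} + W{\left(R{\left(D,-5 \right)} \right)}\right) = 49 \left(8 + 9 \left(\frac{4}{5} + \frac{1}{5} \cdot 6\right)\right) = 49 \left(8 + 9 \left(\frac{4}{5} + \frac{6}{5}\right)\right) = 49 \left(8 + 9 \cdot 2\right) = 49 \left(8 + 18\right) = 49 \cdot 26 = 1274$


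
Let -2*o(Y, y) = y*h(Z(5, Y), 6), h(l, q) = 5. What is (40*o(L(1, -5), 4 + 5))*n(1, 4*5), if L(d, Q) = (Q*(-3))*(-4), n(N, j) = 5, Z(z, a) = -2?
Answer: -4500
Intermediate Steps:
L(d, Q) = 12*Q (L(d, Q) = -3*Q*(-4) = 12*Q)
o(Y, y) = -5*y/2 (o(Y, y) = -y*5/2 = -5*y/2)
(40*o(L(1, -5), 4 + 5))*n(1, 4*5) = (40*(-5*(4 + 5)/2))*5 = (40*(-5/2*9))*5 = (40*(-45/2))*5 = -900*5 = -4500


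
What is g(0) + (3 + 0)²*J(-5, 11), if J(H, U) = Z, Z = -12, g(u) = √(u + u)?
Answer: -108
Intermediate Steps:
g(u) = √2*√u (g(u) = √(2*u) = √2*√u)
J(H, U) = -12
g(0) + (3 + 0)²*J(-5, 11) = √2*√0 + (3 + 0)²*(-12) = √2*0 + 3²*(-12) = 0 + 9*(-12) = 0 - 108 = -108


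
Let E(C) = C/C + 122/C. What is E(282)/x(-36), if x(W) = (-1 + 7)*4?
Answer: 101/1692 ≈ 0.059693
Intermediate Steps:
x(W) = 24 (x(W) = 6*4 = 24)
E(C) = 1 + 122/C
E(282)/x(-36) = ((122 + 282)/282)/24 = ((1/282)*404)*(1/24) = (202/141)*(1/24) = 101/1692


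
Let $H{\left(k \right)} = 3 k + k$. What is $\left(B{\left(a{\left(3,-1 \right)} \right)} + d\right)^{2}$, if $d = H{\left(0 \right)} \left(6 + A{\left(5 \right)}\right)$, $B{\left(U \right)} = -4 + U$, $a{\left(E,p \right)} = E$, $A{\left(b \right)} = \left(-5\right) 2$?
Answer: $1$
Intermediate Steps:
$A{\left(b \right)} = -10$
$H{\left(k \right)} = 4 k$
$d = 0$ ($d = 4 \cdot 0 \left(6 - 10\right) = 0 \left(-4\right) = 0$)
$\left(B{\left(a{\left(3,-1 \right)} \right)} + d\right)^{2} = \left(\left(-4 + 3\right) + 0\right)^{2} = \left(-1 + 0\right)^{2} = \left(-1\right)^{2} = 1$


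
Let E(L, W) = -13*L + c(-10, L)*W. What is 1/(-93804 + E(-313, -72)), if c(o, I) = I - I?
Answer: -1/89735 ≈ -1.1144e-5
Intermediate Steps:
c(o, I) = 0
E(L, W) = -13*L (E(L, W) = -13*L + 0*W = -13*L + 0 = -13*L)
1/(-93804 + E(-313, -72)) = 1/(-93804 - 13*(-313)) = 1/(-93804 + 4069) = 1/(-89735) = -1/89735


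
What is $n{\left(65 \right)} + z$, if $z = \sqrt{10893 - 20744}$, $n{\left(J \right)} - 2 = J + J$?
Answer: $132 + i \sqrt{9851} \approx 132.0 + 99.252 i$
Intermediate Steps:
$n{\left(J \right)} = 2 + 2 J$ ($n{\left(J \right)} = 2 + \left(J + J\right) = 2 + 2 J$)
$z = i \sqrt{9851}$ ($z = \sqrt{-9851} = i \sqrt{9851} \approx 99.252 i$)
$n{\left(65 \right)} + z = \left(2 + 2 \cdot 65\right) + i \sqrt{9851} = \left(2 + 130\right) + i \sqrt{9851} = 132 + i \sqrt{9851}$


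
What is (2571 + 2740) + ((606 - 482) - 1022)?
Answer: 4413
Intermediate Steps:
(2571 + 2740) + ((606 - 482) - 1022) = 5311 + (124 - 1022) = 5311 - 898 = 4413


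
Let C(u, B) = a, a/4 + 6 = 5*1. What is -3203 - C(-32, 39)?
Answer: -3199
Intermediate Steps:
a = -4 (a = -24 + 4*(5*1) = -24 + 4*5 = -24 + 20 = -4)
C(u, B) = -4
-3203 - C(-32, 39) = -3203 - 1*(-4) = -3203 + 4 = -3199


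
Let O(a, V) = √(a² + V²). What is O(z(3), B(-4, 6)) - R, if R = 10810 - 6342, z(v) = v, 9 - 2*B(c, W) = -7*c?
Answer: -4468 + √397/2 ≈ -4458.0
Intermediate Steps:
B(c, W) = 9/2 + 7*c/2 (B(c, W) = 9/2 - (-7)*c/2 = 9/2 + 7*c/2)
R = 4468
O(a, V) = √(V² + a²)
O(z(3), B(-4, 6)) - R = √((9/2 + (7/2)*(-4))² + 3²) - 1*4468 = √((9/2 - 14)² + 9) - 4468 = √((-19/2)² + 9) - 4468 = √(361/4 + 9) - 4468 = √(397/4) - 4468 = √397/2 - 4468 = -4468 + √397/2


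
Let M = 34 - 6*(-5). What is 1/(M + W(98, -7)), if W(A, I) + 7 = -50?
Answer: ⅐ ≈ 0.14286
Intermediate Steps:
W(A, I) = -57 (W(A, I) = -7 - 50 = -57)
M = 64 (M = 34 + 30 = 64)
1/(M + W(98, -7)) = 1/(64 - 57) = 1/7 = ⅐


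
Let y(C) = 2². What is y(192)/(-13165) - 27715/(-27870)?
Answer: 72951299/73381710 ≈ 0.99413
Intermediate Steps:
y(C) = 4
y(192)/(-13165) - 27715/(-27870) = 4/(-13165) - 27715/(-27870) = 4*(-1/13165) - 27715*(-1/27870) = -4/13165 + 5543/5574 = 72951299/73381710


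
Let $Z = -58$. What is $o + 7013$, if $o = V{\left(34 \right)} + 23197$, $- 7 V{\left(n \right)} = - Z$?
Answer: $\frac{211412}{7} \approx 30202.0$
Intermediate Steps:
$V{\left(n \right)} = - \frac{58}{7}$ ($V{\left(n \right)} = - \frac{\left(-1\right) \left(-58\right)}{7} = \left(- \frac{1}{7}\right) 58 = - \frac{58}{7}$)
$o = \frac{162321}{7}$ ($o = - \frac{58}{7} + 23197 = \frac{162321}{7} \approx 23189.0$)
$o + 7013 = \frac{162321}{7} + 7013 = \frac{211412}{7}$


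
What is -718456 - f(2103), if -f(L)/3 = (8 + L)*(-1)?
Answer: -724789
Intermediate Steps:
f(L) = 24 + 3*L (f(L) = -3*(8 + L)*(-1) = -3*(-8 - L) = 24 + 3*L)
-718456 - f(2103) = -718456 - (24 + 3*2103) = -718456 - (24 + 6309) = -718456 - 1*6333 = -718456 - 6333 = -724789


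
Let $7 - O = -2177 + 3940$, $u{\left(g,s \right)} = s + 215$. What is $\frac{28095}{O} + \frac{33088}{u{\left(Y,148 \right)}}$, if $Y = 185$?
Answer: $\frac{4354913}{57948} \approx 75.152$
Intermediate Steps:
$u{\left(g,s \right)} = 215 + s$
$O = -1756$ ($O = 7 - \left(-2177 + 3940\right) = 7 - 1763 = -1756$)
$\frac{28095}{O} + \frac{33088}{u{\left(Y,148 \right)}} = \frac{28095}{-1756} + \frac{33088}{215 + 148} = 28095 \left(- \frac{1}{1756}\right) + \frac{33088}{363} = - \frac{28095}{1756} + 33088 \cdot \frac{1}{363} = - \frac{28095}{1756} + \frac{3008}{33} = \frac{4354913}{57948}$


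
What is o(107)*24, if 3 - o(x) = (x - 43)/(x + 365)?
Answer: 4056/59 ≈ 68.746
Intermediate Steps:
o(x) = 3 - (-43 + x)/(365 + x) (o(x) = 3 - (x - 43)/(x + 365) = 3 - (-43 + x)/(365 + x))
o(107)*24 = (2*(569 + 107)/(365 + 107))*24 = (2*676/472)*24 = (2*(1/472)*676)*24 = (169/59)*24 = 4056/59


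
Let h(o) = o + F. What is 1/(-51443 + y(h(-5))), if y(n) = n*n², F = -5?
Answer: -1/52443 ≈ -1.9068e-5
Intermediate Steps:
h(o) = -5 + o (h(o) = o - 5 = -5 + o)
y(n) = n³
1/(-51443 + y(h(-5))) = 1/(-51443 + (-5 - 5)³) = 1/(-51443 + (-10)³) = 1/(-51443 - 1000) = 1/(-52443) = -1/52443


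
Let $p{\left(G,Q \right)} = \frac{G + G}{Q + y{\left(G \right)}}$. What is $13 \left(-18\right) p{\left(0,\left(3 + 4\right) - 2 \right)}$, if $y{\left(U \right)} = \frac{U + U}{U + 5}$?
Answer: $0$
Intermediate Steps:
$y{\left(U \right)} = \frac{2 U}{5 + U}$
$p{\left(G,Q \right)} = \frac{2 G}{Q + \frac{2 G}{5 + G}}$ ($p{\left(G,Q \right)} = \frac{G + G}{Q + \frac{2 G}{5 + G}} = \frac{2 G}{Q + \frac{2 G}{5 + G}}$)
$13 \left(-18\right) p{\left(0,\left(3 + 4\right) - 2 \right)} = 13 \left(-18\right) 2 \cdot 0 \frac{1}{2 \cdot 0 + \left(\left(3 + 4\right) - 2\right) \left(5 + 0\right)} \left(5 + 0\right) = - 234 \cdot 2 \cdot 0 \frac{1}{0 + \left(7 - 2\right) 5} \cdot 5 = - 234 \cdot 2 \cdot 0 \frac{1}{0 + 5 \cdot 5} \cdot 5 = - 234 \cdot 2 \cdot 0 \frac{1}{0 + 25} \cdot 5 = - 234 \cdot 2 \cdot 0 \cdot \frac{1}{25} \cdot 5 = \left(-234\right) 0 = 0$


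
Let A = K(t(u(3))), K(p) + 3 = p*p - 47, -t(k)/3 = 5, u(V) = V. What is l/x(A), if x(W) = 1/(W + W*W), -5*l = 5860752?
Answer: -36102232320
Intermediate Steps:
l = -5860752/5 (l = -⅕*5860752 = -5860752/5 ≈ -1.1722e+6)
t(k) = -15 (t(k) = -3*5 = -15)
K(p) = -50 + p² (K(p) = -3 + (p*p - 47) = -3 + (p² - 47) = -3 + (-47 + p²) = -50 + p²)
A = 175 (A = -50 + (-15)² = -50 + 225 = 175)
x(W) = 1/(W + W²)
l/x(A) = -5860752/(5*(1/(175*(1 + 175)))) = -5860752/(5*((1/175)/176)) = -5860752/(5*((1/175)*(1/176))) = -5860752/(5*1/30800) = -5860752/5*30800 = -36102232320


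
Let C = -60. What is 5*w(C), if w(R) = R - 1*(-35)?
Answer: -125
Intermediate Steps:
w(R) = 35 + R (w(R) = R + 35 = 35 + R)
5*w(C) = 5*(35 - 60) = 5*(-25) = -125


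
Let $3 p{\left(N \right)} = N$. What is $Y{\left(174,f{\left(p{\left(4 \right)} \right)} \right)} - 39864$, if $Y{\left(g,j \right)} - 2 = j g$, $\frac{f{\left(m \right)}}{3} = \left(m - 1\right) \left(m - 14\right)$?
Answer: $-42066$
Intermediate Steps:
$p{\left(N \right)} = \frac{N}{3}$
$f{\left(m \right)} = 3 \left(-1 + m\right) \left(-14 + m\right)$ ($f{\left(m \right)} = 3 \left(m - 1\right) \left(m - 14\right) = 3 \left(-1 + m\right) \left(-14 + m\right)$)
$Y{\left(g,j \right)} = 2 + g j$ ($Y{\left(g,j \right)} = 2 + j g = 2 + g j$)
$Y{\left(174,f{\left(p{\left(4 \right)} \right)} \right)} - 39864 = \left(2 + 174 \left(42 - 45 \cdot \frac{1}{3} \cdot 4 + 3 \left(\frac{1}{3} \cdot 4\right)^{2}\right)\right) - 39864 = \left(2 + 174 \left(42 - 60 + 3 \left(\frac{4}{3}\right)^{2}\right)\right) - 39864 = \left(2 + 174 \left(42 - 60 + 3 \cdot \frac{16}{9}\right)\right) - 39864 = \left(2 + 174 \left(42 - 60 + \frac{16}{3}\right)\right) - 39864 = \left(2 + 174 \left(- \frac{38}{3}\right)\right) - 39864 = \left(2 - 2204\right) - 39864 = -2202 - 39864 = -42066$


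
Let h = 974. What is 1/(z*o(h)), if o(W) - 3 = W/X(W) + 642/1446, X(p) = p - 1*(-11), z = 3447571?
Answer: 237385/3627823802164 ≈ 6.5435e-8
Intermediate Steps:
X(p) = 11 + p (X(p) = p + 11 = 11 + p)
o(W) = 830/241 + W/(11 + W) (o(W) = 3 + (W/(11 + W) + 642/1446) = 3 + (W/(11 + W) + 642*(1/1446)) = 3 + (W/(11 + W) + 107/241) = 3 + (107/241 + W/(11 + W)) = 830/241 + W/(11 + W))
1/(z*o(h)) = 1/(3447571*(((9130 + 1071*974)/(241*(11 + 974))))) = 1/(3447571*(((1/241)*(9130 + 1043154)/985))) = 1/(3447571*(((1/241)*(1/985)*1052284))) = 1/(3447571*(1052284/237385)) = (1/3447571)*(237385/1052284) = 237385/3627823802164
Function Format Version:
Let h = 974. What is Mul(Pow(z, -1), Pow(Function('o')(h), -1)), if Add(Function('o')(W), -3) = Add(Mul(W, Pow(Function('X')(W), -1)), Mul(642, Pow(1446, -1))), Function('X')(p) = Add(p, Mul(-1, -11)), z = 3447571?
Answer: Rational(237385, 3627823802164) ≈ 6.5435e-8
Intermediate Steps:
Function('X')(p) = Add(11, p) (Function('X')(p) = Add(p, 11) = Add(11, p))
Function('o')(W) = Add(Rational(830, 241), Mul(W, Pow(Add(11, W), -1))) (Function('o')(W) = Add(3, Add(Mul(W, Pow(Add(11, W), -1)), Mul(642, Pow(1446, -1)))) = Add(3, Add(Mul(W, Pow(Add(11, W), -1)), Mul(642, Rational(1, 1446)))) = Add(3, Add(Mul(W, Pow(Add(11, W), -1)), Rational(107, 241))) = Add(3, Add(Rational(107, 241), Mul(W, Pow(Add(11, W), -1)))) = Add(Rational(830, 241), Mul(W, Pow(Add(11, W), -1))))
Mul(Pow(z, -1), Pow(Function('o')(h), -1)) = Mul(Pow(3447571, -1), Pow(Mul(Rational(1, 241), Pow(Add(11, 974), -1), Add(9130, Mul(1071, 974))), -1)) = Mul(Rational(1, 3447571), Pow(Mul(Rational(1, 241), Pow(985, -1), Add(9130, 1043154)), -1)) = Mul(Rational(1, 3447571), Pow(Mul(Rational(1, 241), Rational(1, 985), 1052284), -1)) = Mul(Rational(1, 3447571), Pow(Rational(1052284, 237385), -1)) = Mul(Rational(1, 3447571), Rational(237385, 1052284)) = Rational(237385, 3627823802164)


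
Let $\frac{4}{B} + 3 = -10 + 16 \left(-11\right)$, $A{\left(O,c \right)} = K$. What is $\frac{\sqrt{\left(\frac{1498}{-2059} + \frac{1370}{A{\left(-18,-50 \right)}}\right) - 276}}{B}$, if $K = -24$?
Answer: $- \frac{63 i \sqrt{50946654423}}{16472} \approx - 863.28 i$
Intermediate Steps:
$A{\left(O,c \right)} = -24$
$B = - \frac{4}{189}$ ($B = \frac{4}{-3 + \left(-10 + 16 \left(-11\right)\right)} = \frac{4}{-3 - 186} = \frac{4}{-189} = 4 \left(- \frac{1}{189}\right) = - \frac{4}{189} \approx -0.021164$)
$\frac{\sqrt{\left(\frac{1498}{-2059} + \frac{1370}{A{\left(-18,-50 \right)}}\right) - 276}}{B} = \frac{\sqrt{\left(\frac{1498}{-2059} + \frac{1370}{-24}\right) - 276}}{- \frac{4}{189}} = \sqrt{\left(1498 \left(- \frac{1}{2059}\right) + 1370 \left(- \frac{1}{24}\right)\right) - 276} \left(- \frac{189}{4}\right) = \sqrt{\left(- \frac{1498}{2059} - \frac{685}{12}\right) - 276} \left(- \frac{189}{4}\right) = \sqrt{- \frac{1428391}{24708} - 276} \left(- \frac{189}{4}\right) = \sqrt{- \frac{8247799}{24708}} \left(- \frac{189}{4}\right) = \frac{i \sqrt{50946654423}}{12354} \left(- \frac{189}{4}\right) = - \frac{63 i \sqrt{50946654423}}{16472}$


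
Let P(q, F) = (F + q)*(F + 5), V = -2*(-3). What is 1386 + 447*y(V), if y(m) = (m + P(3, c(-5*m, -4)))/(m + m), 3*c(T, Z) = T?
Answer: 11653/4 ≈ 2913.3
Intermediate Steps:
V = 6
c(T, Z) = T/3
P(q, F) = (5 + F)*(F + q) (P(q, F) = (F + q)*(5 + F) = (5 + F)*(F + q))
y(m) = (15 - 37*m/3 + 25*m**2/9)/(2*m) (y(m) = (m + (((-5*m)/3)**2 + 5*((-5*m)/3) + 5*3 + ((-5*m)/3)*3))/(m + m) = (m + ((-5*m/3)**2 + 5*(-5*m/3) + 15 - 5*m/3*3))/((2*m)) = (m + (25*m**2/9 - 25*m/3 + 15 - 5*m))*(1/(2*m)) = (m + (15 - 40*m/3 + 25*m**2/9))*(1/(2*m)) = (15 - 37*m/3 + 25*m**2/9)*(1/(2*m)) = (15 - 37*m/3 + 25*m**2/9)/(2*m))
1386 + 447*y(V) = 1386 + 447*((1/18)*(135 - 111*6 + 25*6**2)/6) = 1386 + 447*((1/18)*(1/6)*(135 - 666 + 25*36)) = 1386 + 447*((1/18)*(1/6)*(135 - 666 + 900)) = 1386 + 447*((1/18)*(1/6)*369) = 1386 + 447*(41/12) = 1386 + 6109/4 = 11653/4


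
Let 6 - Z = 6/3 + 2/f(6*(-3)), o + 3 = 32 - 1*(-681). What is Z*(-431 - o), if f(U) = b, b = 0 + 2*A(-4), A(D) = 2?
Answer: -7987/2 ≈ -3993.5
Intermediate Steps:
b = 4 (b = 0 + 2*2 = 0 + 4 = 4)
f(U) = 4
o = 710 (o = -3 + (32 - 1*(-681)) = -3 + (32 + 681) = -3 + 713 = 710)
Z = 7/2 (Z = 6 - (6/3 + 2/4) = 6 - (6*(1/3) + 2*(1/4)) = 6 - (2 + 1/2) = 6 - 1*5/2 = 6 - 5/2 = 7/2 ≈ 3.5000)
Z*(-431 - o) = 7*(-431 - 1*710)/2 = 7*(-431 - 710)/2 = (7/2)*(-1141) = -7987/2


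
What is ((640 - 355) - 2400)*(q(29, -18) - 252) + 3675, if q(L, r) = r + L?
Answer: 513390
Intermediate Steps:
q(L, r) = L + r
((640 - 355) - 2400)*(q(29, -18) - 252) + 3675 = ((640 - 355) - 2400)*((29 - 18) - 252) + 3675 = (285 - 2400)*(11 - 252) + 3675 = -2115*(-241) + 3675 = 509715 + 3675 = 513390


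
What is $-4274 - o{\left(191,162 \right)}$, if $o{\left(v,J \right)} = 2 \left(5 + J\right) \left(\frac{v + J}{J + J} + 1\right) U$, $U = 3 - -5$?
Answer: $- \frac{798430}{81} \approx -9857.2$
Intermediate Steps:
$U = 8$ ($U = 3 + 5 = 8$)
$o{\left(v,J \right)} = 16 \left(1 + \frac{J + v}{2 J}\right) \left(5 + J\right)$ ($o{\left(v,J \right)} = 2 \left(5 + J\right) \left(\frac{v + J}{J + J} + 1\right) 8 = 2 \left(5 + J\right) \left(\frac{J + v}{2 J} + 1\right) 8 = 2 \left(5 + J\right) \left(1 + \frac{J + v}{2 J}\right) 8 = 2 \left(1 + \frac{J + v}{2 J}\right) \left(5 + J\right) 8 = 16 \left(1 + \frac{J + v}{2 J}\right) \left(5 + J\right)$)
$-4274 - o{\left(191,162 \right)} = -4274 - \left(120 + 8 \cdot 191 + 24 \cdot 162 + 40 \cdot 191 \cdot \frac{1}{162}\right) = -4274 - \left(120 + 1528 + 3888 + 40 \cdot 191 \cdot \frac{1}{162}\right) = -4274 - \left(120 + 1528 + 3888 + \frac{3820}{81}\right) = -4274 - \frac{452236}{81} = - \frac{798430}{81}$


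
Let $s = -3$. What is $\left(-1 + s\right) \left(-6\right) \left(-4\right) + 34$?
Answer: $-62$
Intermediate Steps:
$\left(-1 + s\right) \left(-6\right) \left(-4\right) + 34 = \left(-1 - 3\right) \left(-6\right) \left(-4\right) + 34 = \left(-4\right) \left(-6\right) \left(-4\right) + 34 = 24 \left(-4\right) + 34 = -96 + 34 = -62$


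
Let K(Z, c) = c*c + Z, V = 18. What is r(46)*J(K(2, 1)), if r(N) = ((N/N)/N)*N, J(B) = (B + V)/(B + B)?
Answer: 7/2 ≈ 3.5000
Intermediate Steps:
K(Z, c) = Z + c² (K(Z, c) = c² + Z = Z + c²)
J(B) = (18 + B)/(2*B) (J(B) = (B + 18)/(B + B) = (18 + B)/((2*B)) = (18 + B)*(1/(2*B)) = (18 + B)/(2*B))
r(N) = 1 (r(N) = (1/N)*N = N/N = 1)
r(46)*J(K(2, 1)) = 1*((18 + (2 + 1²))/(2*(2 + 1²))) = 1*((18 + (2 + 1))/(2*(2 + 1))) = 1*((½)*(18 + 3)/3) = 1*((½)*(⅓)*21) = 1*(7/2) = 7/2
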